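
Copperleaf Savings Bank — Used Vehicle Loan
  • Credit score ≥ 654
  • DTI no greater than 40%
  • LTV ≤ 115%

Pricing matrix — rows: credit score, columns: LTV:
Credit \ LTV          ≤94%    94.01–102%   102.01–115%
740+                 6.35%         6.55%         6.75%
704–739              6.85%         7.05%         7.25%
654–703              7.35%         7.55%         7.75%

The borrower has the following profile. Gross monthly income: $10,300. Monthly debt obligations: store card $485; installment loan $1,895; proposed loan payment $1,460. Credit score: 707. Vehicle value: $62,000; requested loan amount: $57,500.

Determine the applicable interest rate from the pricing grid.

Credit score 707 ≥ 654; Total monthly debts = (485 + 1,895 + 1,460) = 3,840. Debt-to-income = 3,840/10,300 = 37.3% — meets 40% limit
LTV = 57,500/62,000 = 92.7% ≤ 115%
Credit 707 → row 704–739; LTV 92.7% → column ≤94%. Grid cell → 6.85%.

6.85%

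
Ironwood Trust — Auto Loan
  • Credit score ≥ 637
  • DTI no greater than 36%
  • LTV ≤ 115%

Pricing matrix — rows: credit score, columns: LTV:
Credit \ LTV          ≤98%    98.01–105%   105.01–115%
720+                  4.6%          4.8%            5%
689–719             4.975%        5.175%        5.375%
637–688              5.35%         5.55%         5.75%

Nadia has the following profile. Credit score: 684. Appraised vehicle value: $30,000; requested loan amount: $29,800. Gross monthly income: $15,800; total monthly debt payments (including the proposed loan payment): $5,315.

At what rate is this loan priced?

5.55%

Credit score 684 ≥ 637; Debt-to-income = 5,315/15,800 = 33.6% — meets 36% limit
LTV = 29,800/30,000 = 99.3% ≤ 115%
Credit 684 → row 637–688; LTV 99.3% → column 98.01–105%. Grid cell → 5.55%.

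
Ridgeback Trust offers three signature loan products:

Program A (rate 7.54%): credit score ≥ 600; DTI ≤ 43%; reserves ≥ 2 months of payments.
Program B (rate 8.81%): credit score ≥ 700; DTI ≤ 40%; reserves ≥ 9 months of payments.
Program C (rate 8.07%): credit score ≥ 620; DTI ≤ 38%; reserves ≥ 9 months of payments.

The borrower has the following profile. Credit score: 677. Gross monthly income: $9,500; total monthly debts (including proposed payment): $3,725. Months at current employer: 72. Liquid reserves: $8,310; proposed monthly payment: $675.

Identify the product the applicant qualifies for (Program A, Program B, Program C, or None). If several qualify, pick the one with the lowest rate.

Program A

DTI = 3,725/9,500 = 39.2%.
Reserves = 8,310/675 = 12.3 months.
Program A: score 677 ≥ 600; DTI 39.2% ≤ 43%; reserves 12.3 ≥ 2 mo → qualifies.
Program B: score 677 < 700; DTI 39.2% ≤ 40%; reserves 12.3 ≥ 9 mo → does not qualify.
Program C: score 677 ≥ 620; DTI 39.2% > 38%; reserves 12.3 ≥ 9 mo → does not qualify.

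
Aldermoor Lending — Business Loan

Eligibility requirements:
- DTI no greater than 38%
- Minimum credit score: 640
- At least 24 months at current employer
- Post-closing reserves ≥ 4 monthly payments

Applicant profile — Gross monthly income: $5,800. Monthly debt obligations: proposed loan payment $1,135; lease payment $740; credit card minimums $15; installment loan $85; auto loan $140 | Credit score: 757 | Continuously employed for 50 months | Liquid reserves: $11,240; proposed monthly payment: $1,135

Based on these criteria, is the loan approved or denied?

Approved

Total monthly debts = (1,135 + 740 + 15 + 85 + 140) = 2,115. Debt-to-income = 2,115/5,800 = 36.5% — meets 38% limit
Credit score 757 ≥ 640 (meets)
Employment 50 ≥ 24 months
Reserves: 11,240 ÷ 1,135 = 9.9 months (meets 4-month minimum)
All criteria satisfied.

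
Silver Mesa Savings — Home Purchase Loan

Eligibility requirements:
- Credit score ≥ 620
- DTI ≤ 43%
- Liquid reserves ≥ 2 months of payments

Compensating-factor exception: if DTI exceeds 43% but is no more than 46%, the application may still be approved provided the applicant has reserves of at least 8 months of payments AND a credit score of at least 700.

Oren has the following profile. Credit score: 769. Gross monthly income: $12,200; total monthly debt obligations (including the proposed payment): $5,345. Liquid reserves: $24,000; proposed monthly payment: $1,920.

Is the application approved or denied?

Credit score 769 ≥ 620 (meets base)
DTI = 5,345/12,200 = 43.8% > 43% — standard DTI limit exceeded.
Reserves: 24,000 ÷ 1,920 = 12.5 months (meets 2-month minimum)
43.8% falls in the override range (43%–46%), so the compensating-factor test applies.
Override check — reserves: 12.5 mo (ok); score: 769 (ok).
Both override conditions satisfied; DTI exception granted.

Approved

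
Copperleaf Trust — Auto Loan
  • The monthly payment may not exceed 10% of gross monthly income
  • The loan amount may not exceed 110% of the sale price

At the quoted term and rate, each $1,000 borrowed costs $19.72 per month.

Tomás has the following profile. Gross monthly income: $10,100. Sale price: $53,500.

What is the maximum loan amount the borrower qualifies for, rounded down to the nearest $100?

Payment cap: 10% × $10,100 = $1,010/month.
At $19.72 per $1,000, that supports 1,010/19.72 × 1,000 ≈ $51,217 → $51,200.
LTV cap: 110% × $53,500 = $58,850 → $58,800.
Binding constraint: payment-to-income.

$51,200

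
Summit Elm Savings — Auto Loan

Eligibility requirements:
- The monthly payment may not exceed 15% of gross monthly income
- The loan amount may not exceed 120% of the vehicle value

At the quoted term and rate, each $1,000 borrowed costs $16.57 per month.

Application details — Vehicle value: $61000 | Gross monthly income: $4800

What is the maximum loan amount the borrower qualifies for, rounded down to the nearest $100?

Payment cap: 15% × $4,800 = $720/month.
At $16.57 per $1,000, that supports 720/16.57 × 1,000 ≈ $43,452 → $43,400.
LTV cap: 120% × $61,000 = $73,200 → $73,200.
Binding constraint: payment-to-income.

$43,400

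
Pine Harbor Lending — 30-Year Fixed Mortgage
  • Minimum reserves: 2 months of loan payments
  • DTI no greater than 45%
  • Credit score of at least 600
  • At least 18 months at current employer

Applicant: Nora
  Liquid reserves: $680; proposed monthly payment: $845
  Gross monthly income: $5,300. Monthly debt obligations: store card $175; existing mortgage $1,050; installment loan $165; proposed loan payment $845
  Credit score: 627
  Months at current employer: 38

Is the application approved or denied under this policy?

Reserves: 680 ÷ 845 = 0.8 months (below 2-month minimum)
Total monthly debts = (175 + 1,050 + 165 + 845) = 2,235. Debt-to-income = 2,235/5,300 = 42.2% — meets 45% limit
Credit score 627 ≥ 600 (meets)
Employment 38 ≥ 18 months
Fails on reserves.

Denied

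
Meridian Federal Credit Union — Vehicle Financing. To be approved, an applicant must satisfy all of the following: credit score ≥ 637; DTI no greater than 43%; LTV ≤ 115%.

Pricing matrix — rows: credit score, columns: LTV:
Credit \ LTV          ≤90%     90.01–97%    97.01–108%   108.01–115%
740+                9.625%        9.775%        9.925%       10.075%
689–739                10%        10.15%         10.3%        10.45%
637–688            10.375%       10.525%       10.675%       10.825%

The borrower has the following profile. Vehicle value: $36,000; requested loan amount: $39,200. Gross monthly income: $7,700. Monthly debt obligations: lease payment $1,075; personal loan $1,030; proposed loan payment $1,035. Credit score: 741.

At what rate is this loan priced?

Credit score 741 ≥ 637; Total monthly debts = (1,075 + 1,030 + 1,035) = 3,140. DTI: 3,140 ÷ 7,700 = 40.8%, within the 43% cap
LTV = 39,200/36,000 = 108.9% ≤ 115%
Credit 741 → row 740+; LTV 108.9% → column 108.01–115%. Grid cell → 10.075%.

10.075%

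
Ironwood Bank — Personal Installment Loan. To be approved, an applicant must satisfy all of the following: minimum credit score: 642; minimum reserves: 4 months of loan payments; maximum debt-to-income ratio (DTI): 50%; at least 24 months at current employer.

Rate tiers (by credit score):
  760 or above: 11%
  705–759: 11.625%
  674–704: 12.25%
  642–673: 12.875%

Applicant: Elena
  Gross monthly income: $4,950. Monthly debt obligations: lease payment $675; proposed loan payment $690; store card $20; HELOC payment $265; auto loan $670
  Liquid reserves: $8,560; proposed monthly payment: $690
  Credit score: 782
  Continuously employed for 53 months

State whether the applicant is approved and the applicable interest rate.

Credit score 782 ≥ 642 (meets minimum)
Employment 53 ≥ 24 months
Total monthly debts = (675 + 690 + 20 + 265 + 670) = 2,320. Debt-to-income = 2,320/4,950 = 46.9% — meets 50% limit
Reserves: 8,560 ÷ 690 = 12.4 months (meets 4-month minimum)
All requirements met. Score 782 falls in the 760 or above tier → 11%.

Approved at 11%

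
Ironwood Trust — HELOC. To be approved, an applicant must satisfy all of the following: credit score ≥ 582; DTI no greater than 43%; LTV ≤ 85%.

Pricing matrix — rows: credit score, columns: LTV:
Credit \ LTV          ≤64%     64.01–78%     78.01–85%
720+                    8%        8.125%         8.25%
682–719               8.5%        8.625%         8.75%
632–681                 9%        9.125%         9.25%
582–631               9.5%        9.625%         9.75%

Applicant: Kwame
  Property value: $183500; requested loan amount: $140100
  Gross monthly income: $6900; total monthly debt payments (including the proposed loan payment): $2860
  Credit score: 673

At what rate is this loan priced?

9.125%

Credit score 673 ≥ 582; DTI: 2,860 ÷ 6,900 = 41.4%, within the 43% cap
Loan-to-value = 140,100/183,500 = 76.3% — pass (85% max)
Row: 673 falls in 632–681. Column: 76.3% falls in 64.01–78%. Rate = 9.125%.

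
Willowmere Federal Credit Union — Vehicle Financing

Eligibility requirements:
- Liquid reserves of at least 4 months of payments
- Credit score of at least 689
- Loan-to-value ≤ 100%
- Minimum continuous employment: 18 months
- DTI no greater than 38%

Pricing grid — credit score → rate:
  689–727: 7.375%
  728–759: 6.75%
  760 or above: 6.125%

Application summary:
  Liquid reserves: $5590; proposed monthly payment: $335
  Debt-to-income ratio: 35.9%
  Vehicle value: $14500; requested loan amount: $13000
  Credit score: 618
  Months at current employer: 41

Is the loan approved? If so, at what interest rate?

Credit score 618 < 689 (below minimum)
DTI 35.9% ≤ 38%
Employment 41 ≥ 18 months
Reserves = 5,590/335 = 16.7 months ≥ 4
Loan-to-value = 13,000/14,500 = 89.7% — pass (100% max)
Not all requirements met → denied.

Denied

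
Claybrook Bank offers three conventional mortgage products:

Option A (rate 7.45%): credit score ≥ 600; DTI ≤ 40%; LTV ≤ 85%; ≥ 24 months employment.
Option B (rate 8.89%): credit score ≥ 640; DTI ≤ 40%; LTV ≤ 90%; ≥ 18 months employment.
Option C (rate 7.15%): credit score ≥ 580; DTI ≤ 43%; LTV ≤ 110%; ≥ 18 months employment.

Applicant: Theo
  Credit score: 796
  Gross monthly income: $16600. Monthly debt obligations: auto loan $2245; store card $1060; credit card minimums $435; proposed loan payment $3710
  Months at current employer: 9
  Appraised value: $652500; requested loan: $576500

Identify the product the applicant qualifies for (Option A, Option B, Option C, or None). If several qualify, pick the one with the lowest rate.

None

Total debts = (2,245 + 1,060 + 435 + 3,710) = 7,450; DTI = 7,450/16,600 = 44.9%.
LTV = 576,500/652,500 = 88.4%.
Option A: score 796 ≥ 600; DTI 44.9% > 40%; LTV 88.4% > 85%; employment 9 < 24 mo → does not qualify.
Option B: score 796 ≥ 640; DTI 44.9% > 40%; LTV 88.4% ≤ 90%; employment 9 < 18 mo → does not qualify.
Option C: score 796 ≥ 580; DTI 44.9% > 43%; LTV 88.4% ≤ 110%; employment 9 < 18 mo → does not qualify.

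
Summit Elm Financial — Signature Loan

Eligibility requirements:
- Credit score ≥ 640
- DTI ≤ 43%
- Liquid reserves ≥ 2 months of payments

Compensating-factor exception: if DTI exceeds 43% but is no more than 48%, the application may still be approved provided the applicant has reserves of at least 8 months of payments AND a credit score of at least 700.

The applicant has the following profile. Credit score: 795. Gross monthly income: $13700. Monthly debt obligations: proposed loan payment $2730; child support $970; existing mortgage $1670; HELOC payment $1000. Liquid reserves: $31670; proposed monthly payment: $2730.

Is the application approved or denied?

Approved

Credit score 795 ≥ 640 (meets base)
Total debts = (2,730 + 970 + 1,670 + 1,000) = 6,370. DTI = 6,370/13,700 = 46.5% > 43% — standard DTI limit exceeded.
Reserves: 31,670 ÷ 2,730 = 11.6 months (meets 2-month minimum)
46.5% falls in the override range (43%–48%), so the compensating-factor test applies.
Override check — reserves: 11.6 mo (ok); score: 795 (ok).
Both override conditions satisfied; DTI exception granted.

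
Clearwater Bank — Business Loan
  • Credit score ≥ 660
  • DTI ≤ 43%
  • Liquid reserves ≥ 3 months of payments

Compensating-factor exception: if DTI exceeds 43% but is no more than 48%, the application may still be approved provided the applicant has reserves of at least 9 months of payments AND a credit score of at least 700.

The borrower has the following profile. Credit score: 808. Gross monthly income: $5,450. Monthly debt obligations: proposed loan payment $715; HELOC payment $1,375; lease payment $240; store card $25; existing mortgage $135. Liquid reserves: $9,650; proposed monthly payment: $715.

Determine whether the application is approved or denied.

Credit score 808 ≥ 660 (meets base)
Total debts = (715 + 1,375 + 240 + 25 + 135) = 2,490. DTI = 2,490/5,450 = 45.7% > 43% — standard DTI limit exceeded.
Liquid reserves cover 9,650/715 = 13.5 months — ≥ 3 required
DTI 45.7% is within the 43%–48% exception band; checking compensating factors.
Override check — reserves: 13.5 mo (ok); score: 808 (ok).
Both override conditions satisfied; DTI exception granted.

Approved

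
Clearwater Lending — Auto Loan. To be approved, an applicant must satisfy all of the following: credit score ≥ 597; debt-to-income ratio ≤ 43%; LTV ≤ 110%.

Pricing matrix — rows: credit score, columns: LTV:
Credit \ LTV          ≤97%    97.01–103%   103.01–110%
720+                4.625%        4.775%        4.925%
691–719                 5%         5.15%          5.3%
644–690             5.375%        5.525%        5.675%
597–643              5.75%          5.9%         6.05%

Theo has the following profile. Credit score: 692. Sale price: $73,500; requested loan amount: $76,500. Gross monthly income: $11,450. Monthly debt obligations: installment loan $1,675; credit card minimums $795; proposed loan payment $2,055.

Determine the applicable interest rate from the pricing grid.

Credit score 692 ≥ 597; Total monthly debts = (1,675 + 795 + 2,055) = 4,525. Debt-to-income = 4,525/11,450 = 39.5% — meets 43% limit
LTV = 76,500/73,500 = 104.1% ≤ 110%
Row: 692 falls in 691–719. Column: 104.1% falls in 103.01–110%. Rate = 5.3%.

5.3%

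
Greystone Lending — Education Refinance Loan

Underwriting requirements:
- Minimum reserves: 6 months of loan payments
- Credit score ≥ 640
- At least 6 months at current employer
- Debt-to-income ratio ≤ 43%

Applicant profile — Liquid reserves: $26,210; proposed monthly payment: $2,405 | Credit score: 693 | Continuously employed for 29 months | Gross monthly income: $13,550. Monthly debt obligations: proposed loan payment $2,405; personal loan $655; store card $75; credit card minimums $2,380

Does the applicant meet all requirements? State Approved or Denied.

Approved

Liquid reserves cover 26,210/2,405 = 10.9 months — ≥ 6 required
Credit score 693 ≥ 640 (meets)
Employment 29 ≥ 6 months
Total monthly debts = (2,405 + 655 + 75 + 2,380) = 5,515. DTI: 5,515 ÷ 13,550 = 40.7%, within the 43% cap
All criteria satisfied.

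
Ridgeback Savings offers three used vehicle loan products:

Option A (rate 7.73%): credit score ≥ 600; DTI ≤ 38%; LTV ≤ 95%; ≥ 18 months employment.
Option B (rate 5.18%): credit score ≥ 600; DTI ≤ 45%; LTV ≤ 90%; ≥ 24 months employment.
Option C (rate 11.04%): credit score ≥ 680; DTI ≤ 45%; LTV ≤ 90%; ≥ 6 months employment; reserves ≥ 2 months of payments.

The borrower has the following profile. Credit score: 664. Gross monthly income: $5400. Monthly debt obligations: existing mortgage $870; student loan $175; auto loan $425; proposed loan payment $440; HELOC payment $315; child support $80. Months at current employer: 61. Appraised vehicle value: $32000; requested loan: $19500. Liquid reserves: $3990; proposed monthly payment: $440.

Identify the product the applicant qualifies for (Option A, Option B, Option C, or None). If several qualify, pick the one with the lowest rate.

Total debts = (870 + 175 + 425 + 440 + 315 + 80) = 2,305; DTI = 2,305/5,400 = 42.7%.
LTV = 19,500/32,000 = 60.9%.
Reserves = 3,990/440 = 9.1 months.
Option A: score 664 ≥ 600; DTI 42.7% > 38%; LTV 60.9% ≤ 95%; employment 61 ≥ 18 mo → does not qualify.
Option B: score 664 ≥ 600; DTI 42.7% ≤ 45%; LTV 60.9% ≤ 90%; employment 61 ≥ 24 mo → qualifies.
Option C: score 664 < 680; DTI 42.7% ≤ 45%; LTV 60.9% ≤ 90%; employment 61 ≥ 6 mo; reserves 9.1 ≥ 2 mo → does not qualify.

Option B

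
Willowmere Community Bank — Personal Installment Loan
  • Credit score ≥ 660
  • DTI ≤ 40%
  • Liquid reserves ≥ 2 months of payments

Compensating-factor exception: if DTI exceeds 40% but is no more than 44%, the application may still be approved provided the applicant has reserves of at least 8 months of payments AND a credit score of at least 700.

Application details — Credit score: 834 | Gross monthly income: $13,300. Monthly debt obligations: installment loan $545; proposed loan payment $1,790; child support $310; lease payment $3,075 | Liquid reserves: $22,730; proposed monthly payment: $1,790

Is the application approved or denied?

Credit score 834 ≥ 660 (meets base)
Total debts = (545 + 1,790 + 310 + 3,075) = 5,720. DTI: 5,720 ÷ 13,300 = 43%, over the 40% base limit.
Liquid reserves cover 22,730/1,790 = 12.7 months — ≥ 2 required
43% falls in the override range (40%–44%), so the compensating-factor test applies.
Override check — reserves: 12.7 mo (ok); score: 834 (ok).
Both compensating conditions met → exception applies.

Approved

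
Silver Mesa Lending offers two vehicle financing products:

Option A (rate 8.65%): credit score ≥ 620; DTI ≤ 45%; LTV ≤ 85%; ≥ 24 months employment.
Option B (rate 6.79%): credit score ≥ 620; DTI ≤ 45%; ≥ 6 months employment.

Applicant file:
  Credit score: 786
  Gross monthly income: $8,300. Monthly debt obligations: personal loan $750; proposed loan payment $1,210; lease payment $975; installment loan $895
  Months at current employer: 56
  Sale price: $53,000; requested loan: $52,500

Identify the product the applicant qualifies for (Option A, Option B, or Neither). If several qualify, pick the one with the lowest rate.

Total debts = (750 + 1,210 + 975 + 895) = 3,830; DTI = 3,830/8,300 = 46.1%.
LTV = 52,500/53,000 = 99.1%.
Option A: score 786 ≥ 620; DTI 46.1% > 45%; LTV 99.1% > 85%; employment 56 ≥ 24 mo → does not qualify.
Option B: score 786 ≥ 620; DTI 46.1% > 45%; employment 56 ≥ 6 mo → does not qualify.

Neither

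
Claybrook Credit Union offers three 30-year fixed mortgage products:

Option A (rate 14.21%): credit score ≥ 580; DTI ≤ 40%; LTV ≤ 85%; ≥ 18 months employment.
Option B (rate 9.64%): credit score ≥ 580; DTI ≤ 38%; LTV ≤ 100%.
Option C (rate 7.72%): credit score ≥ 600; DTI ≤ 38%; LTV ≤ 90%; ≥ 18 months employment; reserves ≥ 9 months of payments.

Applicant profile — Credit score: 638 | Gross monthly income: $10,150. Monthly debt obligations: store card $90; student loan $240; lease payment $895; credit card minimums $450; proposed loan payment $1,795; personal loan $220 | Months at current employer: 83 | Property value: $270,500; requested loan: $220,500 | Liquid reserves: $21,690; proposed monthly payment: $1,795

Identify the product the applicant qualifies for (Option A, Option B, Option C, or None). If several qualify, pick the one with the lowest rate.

Total debts = (90 + 240 + 895 + 450 + 1,795 + 220) = 3,690; DTI = 3,690/10,150 = 36.4%.
LTV = 220,500/270,500 = 81.5%.
Reserves = 21,690/1,795 = 12.1 months.
Option A: score 638 ≥ 580; DTI 36.4% ≤ 40%; LTV 81.5% ≤ 85%; employment 83 ≥ 18 mo → qualifies.
Option B: score 638 ≥ 580; DTI 36.4% ≤ 38%; LTV 81.5% ≤ 100% → qualifies.
Option C: score 638 ≥ 600; DTI 36.4% ≤ 38%; LTV 81.5% ≤ 90%; employment 83 ≥ 18 mo; reserves 12.1 ≥ 9 mo → qualifies.
Qualifying: Option A, Option B, Option C. Lowest rate is 7.72% → Option C.

Option C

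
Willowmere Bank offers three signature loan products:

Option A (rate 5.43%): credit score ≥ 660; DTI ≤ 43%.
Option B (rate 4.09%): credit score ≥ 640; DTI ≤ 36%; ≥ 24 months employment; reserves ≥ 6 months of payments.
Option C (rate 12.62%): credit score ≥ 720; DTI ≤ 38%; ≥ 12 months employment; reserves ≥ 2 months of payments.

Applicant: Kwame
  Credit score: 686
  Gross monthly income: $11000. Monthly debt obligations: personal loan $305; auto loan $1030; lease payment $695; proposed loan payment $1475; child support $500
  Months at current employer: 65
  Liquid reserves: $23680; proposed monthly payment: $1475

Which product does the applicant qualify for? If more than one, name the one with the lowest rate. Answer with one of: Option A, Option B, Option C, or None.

Option A

Total debts = (305 + 1,030 + 695 + 1,475 + 500) = 4,005; DTI = 4,005/11,000 = 36.4%.
Reserves = 23,680/1,475 = 16.1 months.
Option A: score 686 ≥ 660; DTI 36.4% ≤ 43% → qualifies.
Option B: score 686 ≥ 640; DTI 36.4% > 36%; employment 65 ≥ 24 mo; reserves 16.1 ≥ 6 mo → does not qualify.
Option C: score 686 < 720; DTI 36.4% ≤ 38%; employment 65 ≥ 12 mo; reserves 16.1 ≥ 2 mo → does not qualify.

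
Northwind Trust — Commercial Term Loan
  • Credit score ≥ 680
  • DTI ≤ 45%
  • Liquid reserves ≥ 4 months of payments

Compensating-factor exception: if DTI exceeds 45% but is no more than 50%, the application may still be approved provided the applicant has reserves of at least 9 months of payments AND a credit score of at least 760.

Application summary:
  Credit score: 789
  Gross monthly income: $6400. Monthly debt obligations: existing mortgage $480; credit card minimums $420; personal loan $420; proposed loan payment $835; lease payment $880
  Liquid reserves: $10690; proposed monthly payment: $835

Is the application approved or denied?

Approved

Credit score 789 ≥ 680 (meets base)
Total debts = (480 + 420 + 420 + 835 + 880) = 3,035. DTI: 3,035 ÷ 6,400 = 47.4%, over the 45% base limit.
Liquid reserves cover 10,690/835 = 12.8 months — ≥ 4 required
DTI 47.4% is within the 45%–50% exception band; checking compensating factors.
Override check — reserves: 12.8 mo (ok); score: 789 (ok).
Both compensating conditions met → exception applies.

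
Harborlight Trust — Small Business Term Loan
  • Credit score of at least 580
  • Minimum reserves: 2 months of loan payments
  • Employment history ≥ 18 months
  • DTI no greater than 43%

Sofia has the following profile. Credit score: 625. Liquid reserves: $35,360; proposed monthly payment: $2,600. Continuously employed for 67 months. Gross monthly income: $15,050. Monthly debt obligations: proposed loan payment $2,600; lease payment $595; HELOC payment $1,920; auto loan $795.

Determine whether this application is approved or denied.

Credit score 625 ≥ 580 (meets)
Reserves: 35,360 ÷ 2,600 = 13.6 months (meets 2-month minimum)
Employment 67 ≥ 18 months
Total monthly debts = (2,600 + 595 + 1,920 + 795) = 5,910. Debt-to-income = 5,910/15,050 = 39.3% — meets 43% limit
All criteria satisfied.

Approved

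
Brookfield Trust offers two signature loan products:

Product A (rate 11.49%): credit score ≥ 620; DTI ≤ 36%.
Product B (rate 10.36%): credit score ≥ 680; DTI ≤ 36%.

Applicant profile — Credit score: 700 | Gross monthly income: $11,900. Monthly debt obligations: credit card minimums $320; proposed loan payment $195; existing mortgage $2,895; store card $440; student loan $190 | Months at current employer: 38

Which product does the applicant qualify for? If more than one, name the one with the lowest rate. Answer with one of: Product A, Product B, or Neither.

Product B

Total debts = (320 + 195 + 2,895 + 440 + 190) = 4,040; DTI = 4,040/11,900 = 33.9%.
Product A: score 700 ≥ 620; DTI 33.9% ≤ 36% → qualifies.
Product B: score 700 ≥ 680; DTI 33.9% ≤ 36% → qualifies.
Qualifying: Product A, Product B. Lowest rate is 10.36% → Product B.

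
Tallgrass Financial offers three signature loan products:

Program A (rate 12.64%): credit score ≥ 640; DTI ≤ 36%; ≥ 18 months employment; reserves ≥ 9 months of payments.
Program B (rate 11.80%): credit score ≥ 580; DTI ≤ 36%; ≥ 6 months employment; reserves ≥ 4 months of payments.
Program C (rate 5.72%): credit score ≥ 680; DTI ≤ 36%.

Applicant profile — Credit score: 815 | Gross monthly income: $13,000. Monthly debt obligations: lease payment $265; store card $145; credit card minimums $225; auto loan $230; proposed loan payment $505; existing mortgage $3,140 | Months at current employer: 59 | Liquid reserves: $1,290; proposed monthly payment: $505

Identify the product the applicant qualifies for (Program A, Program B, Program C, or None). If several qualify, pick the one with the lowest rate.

Program C

Total debts = (265 + 145 + 225 + 230 + 505 + 3,140) = 4,510; DTI = 4,510/13,000 = 34.7%.
Reserves = 1,290/505 = 2.6 months.
Program A: score 815 ≥ 640; DTI 34.7% ≤ 36%; employment 59 ≥ 18 mo; reserves 2.6 < 9 mo → does not qualify.
Program B: score 815 ≥ 580; DTI 34.7% ≤ 36%; employment 59 ≥ 6 mo; reserves 2.6 < 4 mo → does not qualify.
Program C: score 815 ≥ 680; DTI 34.7% ≤ 36% → qualifies.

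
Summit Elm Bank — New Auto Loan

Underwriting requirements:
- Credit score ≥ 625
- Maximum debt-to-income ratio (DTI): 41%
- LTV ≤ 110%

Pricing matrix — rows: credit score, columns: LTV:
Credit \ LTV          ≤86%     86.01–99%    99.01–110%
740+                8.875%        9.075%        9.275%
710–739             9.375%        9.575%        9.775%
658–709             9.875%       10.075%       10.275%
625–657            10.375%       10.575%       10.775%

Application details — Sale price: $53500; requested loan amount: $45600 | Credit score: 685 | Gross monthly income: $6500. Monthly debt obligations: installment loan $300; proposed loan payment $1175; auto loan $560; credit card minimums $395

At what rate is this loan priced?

9.875%

Credit score 685 ≥ 625; Total monthly debts = (300 + 1,175 + 560 + 395) = 2,430. DTI: 2,430 ÷ 6,500 = 37.4%, within the 41% cap
LTV: 45,600 ÷ 53,500 = 85.2%, within 110% cap
Row: 685 falls in 658–709. Column: 85.2% falls in ≤86%. Rate = 9.875%.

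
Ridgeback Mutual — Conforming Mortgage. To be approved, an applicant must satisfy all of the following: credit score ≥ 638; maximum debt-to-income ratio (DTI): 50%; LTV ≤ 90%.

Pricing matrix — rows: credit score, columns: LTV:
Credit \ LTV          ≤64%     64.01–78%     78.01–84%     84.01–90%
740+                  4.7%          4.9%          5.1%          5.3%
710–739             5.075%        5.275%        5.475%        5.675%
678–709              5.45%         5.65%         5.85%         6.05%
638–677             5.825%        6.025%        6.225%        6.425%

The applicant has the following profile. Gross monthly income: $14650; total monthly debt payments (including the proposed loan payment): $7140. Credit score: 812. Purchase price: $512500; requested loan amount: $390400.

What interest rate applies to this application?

Credit score 812 ≥ 638; DTI: 7,140 ÷ 14,650 = 48.7%, within the 50% cap
LTV = 390,400/512,500 = 76.2% ≤ 90%
Row: 812 falls in 740+. Column: 76.2% falls in 64.01–78%. Rate = 4.9%.

4.9%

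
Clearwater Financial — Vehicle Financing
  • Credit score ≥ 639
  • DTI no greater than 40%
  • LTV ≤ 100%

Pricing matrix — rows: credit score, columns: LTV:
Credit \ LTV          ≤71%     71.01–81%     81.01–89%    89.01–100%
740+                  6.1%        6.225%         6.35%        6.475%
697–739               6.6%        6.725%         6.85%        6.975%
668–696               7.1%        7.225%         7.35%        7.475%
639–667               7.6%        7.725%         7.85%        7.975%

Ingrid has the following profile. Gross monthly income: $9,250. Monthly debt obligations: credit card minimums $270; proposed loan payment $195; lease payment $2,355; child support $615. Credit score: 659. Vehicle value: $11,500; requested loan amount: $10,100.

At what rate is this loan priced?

Credit score 659 ≥ 639; Total monthly debts = (270 + 195 + 2,355 + 615) = 3,435. DTI: 3,435 ÷ 9,250 = 37.1%, within the 40% cap
LTV: 10,100 ÷ 11,500 = 87.8%, within 100% cap
Row: 659 falls in 639–667. Column: 87.8% falls in 81.01–89%. Rate = 7.85%.

7.85%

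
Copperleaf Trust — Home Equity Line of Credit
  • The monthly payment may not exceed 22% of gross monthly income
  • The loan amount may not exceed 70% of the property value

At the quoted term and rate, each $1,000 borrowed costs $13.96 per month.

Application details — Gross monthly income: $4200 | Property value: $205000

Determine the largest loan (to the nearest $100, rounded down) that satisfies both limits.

Payment cap: 22% × $4,200 = $924/month.
At $13.96 per $1,000, that supports 924/13.96 × 1,000 ≈ $66,189 → $66,100.
LTV cap: 70% × $205,000 = $143,500 → $143,500.
Binding constraint: payment-to-income.

$66,100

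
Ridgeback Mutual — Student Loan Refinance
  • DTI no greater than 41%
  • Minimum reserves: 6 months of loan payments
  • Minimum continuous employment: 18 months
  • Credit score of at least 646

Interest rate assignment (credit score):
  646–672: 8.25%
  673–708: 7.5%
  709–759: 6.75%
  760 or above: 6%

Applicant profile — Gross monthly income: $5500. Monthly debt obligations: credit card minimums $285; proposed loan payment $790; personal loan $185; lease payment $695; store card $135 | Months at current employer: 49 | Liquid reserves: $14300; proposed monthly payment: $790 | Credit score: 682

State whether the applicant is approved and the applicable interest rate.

Credit score 682 ≥ 646 (meets minimum)
Liquid reserves cover 14,300/790 = 18.1 months — ≥ 6 required
Employment 49 ≥ 18 months
Total monthly debts = (285 + 790 + 185 + 695 + 135) = 2,090. DTI = 2,090/5,500 = 38% ≤ 41%
All requirements met. Score 682 falls in the 673–708 tier → 7.5%.

Approved at 7.5%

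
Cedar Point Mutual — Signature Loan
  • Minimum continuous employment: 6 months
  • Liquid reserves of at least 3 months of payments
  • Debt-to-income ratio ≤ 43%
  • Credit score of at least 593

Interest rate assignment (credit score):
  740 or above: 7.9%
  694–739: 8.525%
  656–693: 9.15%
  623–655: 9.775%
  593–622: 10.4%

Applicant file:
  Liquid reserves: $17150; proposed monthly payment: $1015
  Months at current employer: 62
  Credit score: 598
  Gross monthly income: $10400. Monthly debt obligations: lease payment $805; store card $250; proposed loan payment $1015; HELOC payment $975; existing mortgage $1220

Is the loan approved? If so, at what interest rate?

Approved at 10.4%

Credit score 598 ≥ 593 (meets minimum)
Total monthly debts = (805 + 250 + 1,015 + 975 + 1,220) = 4,265. DTI: 4,265 ÷ 10,400 = 41%, within the 43% cap
Employment 62 ≥ 6 months
Reserves: 17,150 ÷ 1,015 = 16.9 months (meets 3-month minimum)
All requirements met. Score 598 falls in the 593–622 tier → 10.4%.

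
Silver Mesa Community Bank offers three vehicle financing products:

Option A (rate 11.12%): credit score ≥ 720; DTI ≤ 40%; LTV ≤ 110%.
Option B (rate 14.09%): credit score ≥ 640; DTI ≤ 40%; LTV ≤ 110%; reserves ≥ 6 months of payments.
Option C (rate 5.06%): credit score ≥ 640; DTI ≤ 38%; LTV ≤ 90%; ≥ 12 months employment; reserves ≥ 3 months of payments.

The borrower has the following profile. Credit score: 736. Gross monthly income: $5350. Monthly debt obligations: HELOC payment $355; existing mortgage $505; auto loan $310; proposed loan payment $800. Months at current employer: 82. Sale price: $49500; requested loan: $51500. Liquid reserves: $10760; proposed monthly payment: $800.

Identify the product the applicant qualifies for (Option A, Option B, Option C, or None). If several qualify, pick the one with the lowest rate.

Option A

Total debts = (355 + 505 + 310 + 800) = 1,970; DTI = 1,970/5,350 = 36.8%.
LTV = 51,500/49,500 = 104%.
Reserves = 10,760/800 = 13.4 months.
Option A: score 736 ≥ 720; DTI 36.8% ≤ 40%; LTV 104% ≤ 110% → qualifies.
Option B: score 736 ≥ 640; DTI 36.8% ≤ 40%; LTV 104% ≤ 110%; reserves 13.4 ≥ 6 mo → qualifies.
Option C: score 736 ≥ 640; DTI 36.8% ≤ 38%; LTV 104% > 90%; employment 82 ≥ 12 mo; reserves 13.4 ≥ 3 mo → does not qualify.
Qualifying: Option A, Option B. Lowest rate is 11.12% → Option A.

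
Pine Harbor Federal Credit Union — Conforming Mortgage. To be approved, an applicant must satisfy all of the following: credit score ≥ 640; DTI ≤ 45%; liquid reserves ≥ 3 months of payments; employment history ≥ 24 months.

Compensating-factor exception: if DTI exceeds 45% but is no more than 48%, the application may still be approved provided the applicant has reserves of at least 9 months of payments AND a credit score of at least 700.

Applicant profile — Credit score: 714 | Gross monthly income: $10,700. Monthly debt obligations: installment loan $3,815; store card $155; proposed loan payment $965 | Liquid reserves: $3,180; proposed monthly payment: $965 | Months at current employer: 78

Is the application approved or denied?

Credit score 714 ≥ 640 (meets base)
Total debts = (3,815 + 155 + 965) = 4,935. DTI: 4,935 ÷ 10,700 = 46.1%, over the 45% base limit.
Liquid reserves cover 3,180/965 = 3.3 months — ≥ 3 required
Employment 78 ≥ 24 months
DTI 46.1% is within the 45%–48% exception band; checking compensating factors.
Reserves 3.3 < 9 months; credit score 714 ≥ 700.
Override conditions not both satisfied; exception does not apply.

Denied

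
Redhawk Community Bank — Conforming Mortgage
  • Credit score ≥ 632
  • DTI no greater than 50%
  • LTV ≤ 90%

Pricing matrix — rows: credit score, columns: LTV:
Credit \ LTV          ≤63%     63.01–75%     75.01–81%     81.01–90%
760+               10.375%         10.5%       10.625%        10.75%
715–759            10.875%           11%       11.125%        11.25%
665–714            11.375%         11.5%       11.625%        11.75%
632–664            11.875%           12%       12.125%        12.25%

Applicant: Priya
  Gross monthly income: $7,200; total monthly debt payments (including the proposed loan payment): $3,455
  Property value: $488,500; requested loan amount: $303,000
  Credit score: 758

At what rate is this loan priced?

Credit score 758 ≥ 632; DTI: 3,455 ÷ 7,200 = 48%, within the 50% cap
LTV: 303,000 ÷ 488,500 = 62%, within 90% cap
Row: 758 falls in 715–759. Column: 62% falls in ≤63%. Rate = 10.875%.

10.875%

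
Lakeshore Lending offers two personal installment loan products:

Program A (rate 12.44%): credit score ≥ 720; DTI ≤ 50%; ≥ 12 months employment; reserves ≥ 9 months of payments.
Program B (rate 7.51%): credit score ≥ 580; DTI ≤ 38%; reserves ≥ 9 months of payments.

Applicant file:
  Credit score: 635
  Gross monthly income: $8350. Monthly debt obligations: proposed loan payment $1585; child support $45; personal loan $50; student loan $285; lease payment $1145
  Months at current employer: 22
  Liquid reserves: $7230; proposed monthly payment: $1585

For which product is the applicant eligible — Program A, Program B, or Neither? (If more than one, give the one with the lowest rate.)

Neither

Total debts = (1,585 + 45 + 50 + 285 + 1,145) = 3,110; DTI = 3,110/8,350 = 37.2%.
Reserves = 7,230/1,585 = 4.6 months.
Program A: score 635 < 720; DTI 37.2% ≤ 50%; employment 22 ≥ 12 mo; reserves 4.6 < 9 mo → does not qualify.
Program B: score 635 ≥ 580; DTI 37.2% ≤ 38%; reserves 4.6 < 9 mo → does not qualify.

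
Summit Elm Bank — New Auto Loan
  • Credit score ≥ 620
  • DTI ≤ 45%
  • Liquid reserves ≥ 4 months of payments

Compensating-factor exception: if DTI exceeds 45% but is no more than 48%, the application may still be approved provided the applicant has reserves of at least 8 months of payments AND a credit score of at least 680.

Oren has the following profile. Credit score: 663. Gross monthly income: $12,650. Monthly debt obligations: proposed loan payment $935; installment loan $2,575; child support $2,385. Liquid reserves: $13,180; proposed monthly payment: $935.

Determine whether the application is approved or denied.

Credit score 663 ≥ 620 (meets base)
Total debts = (935 + 2,575 + 2,385) = 5,895. DTI = 5,895/12,650 = 46.6% > 45% — standard DTI limit exceeded.
Reserves = 13,180/935 = 14.1 months ≥ 4
46.6% falls in the override range (45%–48%), so the compensating-factor test applies.
Override check — reserves: 14.1 mo (ok); score: 663 (below 680).
Compensating-factor requirement not fully met.

Denied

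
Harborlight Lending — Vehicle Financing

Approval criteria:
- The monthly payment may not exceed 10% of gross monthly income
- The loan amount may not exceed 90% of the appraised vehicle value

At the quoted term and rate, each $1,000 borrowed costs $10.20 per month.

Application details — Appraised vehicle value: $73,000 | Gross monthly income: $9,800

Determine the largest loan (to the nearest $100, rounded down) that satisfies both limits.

Payment cap: 10% × $9,800 = $980/month.
At $10.20 per $1,000, that supports 980/10.20 × 1,000 ≈ $96,078 → $96,000.
LTV cap: 90% × $73,000 = $65,700 → $65,700.
Binding constraint: loan-to-value.

$65,700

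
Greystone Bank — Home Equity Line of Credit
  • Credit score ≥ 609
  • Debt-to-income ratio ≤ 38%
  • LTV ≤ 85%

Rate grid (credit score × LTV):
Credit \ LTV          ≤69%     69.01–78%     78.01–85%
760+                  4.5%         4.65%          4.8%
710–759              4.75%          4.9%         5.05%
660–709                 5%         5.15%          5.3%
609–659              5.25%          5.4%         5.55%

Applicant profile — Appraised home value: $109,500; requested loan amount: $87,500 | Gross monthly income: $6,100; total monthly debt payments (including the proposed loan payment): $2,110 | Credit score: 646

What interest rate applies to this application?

5.55%

Credit score 646 ≥ 609; DTI: 2,110 ÷ 6,100 = 34.6%, within the 38% cap
Loan-to-value = 87,500/109,500 = 79.9% — pass (85% max)
Score 646 is in the 609–659 band; LTV 79.9% is in the 78.01–85% band → 5.55%.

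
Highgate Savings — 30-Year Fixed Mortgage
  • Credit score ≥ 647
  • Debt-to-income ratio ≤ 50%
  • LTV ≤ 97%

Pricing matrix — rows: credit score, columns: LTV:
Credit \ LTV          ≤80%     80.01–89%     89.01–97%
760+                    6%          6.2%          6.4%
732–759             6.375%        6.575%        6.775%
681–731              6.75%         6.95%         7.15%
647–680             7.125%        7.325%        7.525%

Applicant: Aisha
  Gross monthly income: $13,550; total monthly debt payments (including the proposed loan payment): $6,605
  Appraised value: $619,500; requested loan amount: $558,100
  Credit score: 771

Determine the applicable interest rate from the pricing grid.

6.4%

Credit score 771 ≥ 647; Debt-to-income = 6,605/13,550 = 48.7% — meets 50% limit
LTV: 558,100 ÷ 619,500 = 90.1%, within 97% cap
Credit 771 → row 760+; LTV 90.1% → column 89.01–97%. Grid cell → 6.4%.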